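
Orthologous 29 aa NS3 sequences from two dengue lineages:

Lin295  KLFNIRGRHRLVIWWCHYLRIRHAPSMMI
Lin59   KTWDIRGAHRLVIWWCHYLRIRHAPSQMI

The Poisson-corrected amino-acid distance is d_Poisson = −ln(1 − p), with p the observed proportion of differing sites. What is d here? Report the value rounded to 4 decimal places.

0.1892

Differing sites — 2:L/T; 3:F/W; 4:N/D; 8:R/A; 27:M/Q.
p = 5/29 = 0.172414.
d = −ln(1 − 0.172414) = −ln(0.827586) = 0.1892.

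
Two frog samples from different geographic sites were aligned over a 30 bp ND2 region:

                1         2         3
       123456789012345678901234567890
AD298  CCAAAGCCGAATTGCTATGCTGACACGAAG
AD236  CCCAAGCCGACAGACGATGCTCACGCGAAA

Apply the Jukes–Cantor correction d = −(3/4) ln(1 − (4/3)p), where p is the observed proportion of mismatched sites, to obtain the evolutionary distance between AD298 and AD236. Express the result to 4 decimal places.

0.3831

Mismatches occur at site 3 (A↔C), site 11 (A↔C), site 12 (T↔A), site 13 (T↔G), site 14 (G↔A), site 16 (T↔G), site 22 (G↔C), site 25 (A↔G), site 30 (G↔A).
p = 9/30 = 0.300000.
d = −0.75 · ln(1 − (4/3)·0.300000) = −0.75 · ln(0.600000) = −0.75 · (-0.510826) = 0.3831.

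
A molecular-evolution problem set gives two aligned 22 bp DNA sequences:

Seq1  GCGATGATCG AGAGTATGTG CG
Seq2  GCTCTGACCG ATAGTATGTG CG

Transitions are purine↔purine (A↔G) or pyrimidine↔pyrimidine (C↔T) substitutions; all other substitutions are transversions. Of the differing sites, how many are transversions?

Mismatches occur at site 3 (G→T, transversion), site 4 (A→C, transversion), site 8 (T→C, transition), site 12 (G→T, transversion).
Of the 4 differences, 1 transition and 3 transversions, so the answer is 3.

3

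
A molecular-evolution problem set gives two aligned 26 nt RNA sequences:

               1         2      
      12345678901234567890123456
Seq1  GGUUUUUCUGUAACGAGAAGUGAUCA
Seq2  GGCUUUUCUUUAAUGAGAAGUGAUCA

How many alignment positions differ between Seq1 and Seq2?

3

Differing sites — 3:U/C; 10:G/U; 14:C/U.
That gives 3 mismatches out of 26 aligned sites, so the Hamming distance is 3.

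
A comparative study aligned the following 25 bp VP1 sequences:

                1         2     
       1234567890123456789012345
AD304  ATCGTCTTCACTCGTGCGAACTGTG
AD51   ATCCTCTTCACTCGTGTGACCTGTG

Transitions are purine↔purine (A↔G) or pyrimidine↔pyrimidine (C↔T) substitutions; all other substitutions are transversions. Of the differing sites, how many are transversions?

2

Mismatches occur at site 4 (G↔C, transversion), site 17 (C↔T, transition), site 20 (A↔C, transversion).
Of the 3 differences, 1 transition and 2 transversions, so the answer is 2.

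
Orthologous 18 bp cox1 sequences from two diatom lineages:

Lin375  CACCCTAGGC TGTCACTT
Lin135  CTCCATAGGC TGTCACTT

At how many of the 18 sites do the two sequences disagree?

2

Mismatches occur at site 2 (A/T), site 5 (C/A).
That gives 2 mismatches out of 18 aligned sites, so the Hamming distance is 2.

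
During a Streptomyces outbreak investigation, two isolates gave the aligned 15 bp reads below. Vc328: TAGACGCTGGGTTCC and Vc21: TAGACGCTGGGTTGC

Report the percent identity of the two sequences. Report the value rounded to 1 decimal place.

Differing sites — 14:C/G.
14 of the 15 sites match, so the percent identity is 14/15 × 100 = 93.3%.

93.3%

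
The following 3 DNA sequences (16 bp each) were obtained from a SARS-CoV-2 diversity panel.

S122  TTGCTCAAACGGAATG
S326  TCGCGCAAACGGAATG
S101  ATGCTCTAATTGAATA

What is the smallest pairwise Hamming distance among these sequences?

Pairwise Hamming distances:
  S122 vs S326: 2
  S122 vs S101: 5
  S326 vs S101: 7
The smallest is 2, between S122 and S326.

2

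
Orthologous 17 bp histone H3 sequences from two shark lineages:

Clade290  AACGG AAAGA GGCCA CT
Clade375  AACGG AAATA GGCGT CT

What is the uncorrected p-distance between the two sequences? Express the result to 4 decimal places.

0.1765

Mismatches occur at site 9 (G↔T), site 14 (C↔G), site 15 (A↔T).
There are 3 differences over 17 sites, so p = 3/17 = 0.1765.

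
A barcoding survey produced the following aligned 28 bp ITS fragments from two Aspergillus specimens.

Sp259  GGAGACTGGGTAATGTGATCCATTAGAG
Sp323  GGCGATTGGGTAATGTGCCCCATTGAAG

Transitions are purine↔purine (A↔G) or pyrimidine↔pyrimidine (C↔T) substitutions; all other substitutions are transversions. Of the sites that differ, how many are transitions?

The sequences differ at positions 3 (A/C, transversion), 6 (C/T, transition), 18 (A/C, transversion), 19 (T/C, transition), 25 (A/G, transition), 26 (G/A, transition).
Of the 6 differences, 4 transitions and 2 transversions, so the answer is 4.

4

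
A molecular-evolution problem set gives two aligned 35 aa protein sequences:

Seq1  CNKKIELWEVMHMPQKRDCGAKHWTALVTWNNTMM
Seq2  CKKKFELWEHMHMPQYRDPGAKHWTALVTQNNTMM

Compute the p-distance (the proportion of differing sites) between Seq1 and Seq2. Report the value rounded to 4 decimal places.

The sequences differ at positions 2 (N/K), 5 (I/F), 10 (V/H), 16 (K/Y), 19 (C/P), 30 (W/Q).
There are 6 differences over 35 sites, so p = 6/35 = 0.1714.

0.1714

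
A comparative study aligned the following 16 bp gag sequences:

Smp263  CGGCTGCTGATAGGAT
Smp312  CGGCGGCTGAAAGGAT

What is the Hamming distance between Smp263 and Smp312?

The sequences differ at positions 5 (T/G), 11 (T/A).
That gives 2 mismatches out of 16 aligned sites, so the Hamming distance is 2.

2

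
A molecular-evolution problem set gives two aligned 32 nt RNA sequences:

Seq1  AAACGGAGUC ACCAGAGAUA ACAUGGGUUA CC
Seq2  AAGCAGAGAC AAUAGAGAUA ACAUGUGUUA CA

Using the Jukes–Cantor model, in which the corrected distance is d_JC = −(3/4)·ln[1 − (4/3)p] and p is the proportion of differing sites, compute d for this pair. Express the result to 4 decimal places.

0.2586

The sequences differ at positions 3 (A/G), 5 (G/A), 9 (U/A), 12 (C/A), 13 (C/U), 26 (G/U), 32 (C/A).
p = 7/32 = 0.218750.
d = −0.75 · ln(1 − (4/3)·0.218750) = −0.75 · ln(0.708333) = −0.75 · (-0.344841) = 0.2586.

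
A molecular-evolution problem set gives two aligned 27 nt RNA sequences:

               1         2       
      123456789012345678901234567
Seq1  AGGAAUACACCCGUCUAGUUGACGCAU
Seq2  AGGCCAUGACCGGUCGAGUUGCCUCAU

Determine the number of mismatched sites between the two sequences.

9

The sequences differ at positions 4 (A/C), 5 (A/C), 6 (U/A), 7 (A/U), 8 (C/G), 12 (C/G), 16 (U/G), 22 (A/C), 24 (G/U).
That gives 9 mismatches out of 27 aligned sites, so the Hamming distance is 9.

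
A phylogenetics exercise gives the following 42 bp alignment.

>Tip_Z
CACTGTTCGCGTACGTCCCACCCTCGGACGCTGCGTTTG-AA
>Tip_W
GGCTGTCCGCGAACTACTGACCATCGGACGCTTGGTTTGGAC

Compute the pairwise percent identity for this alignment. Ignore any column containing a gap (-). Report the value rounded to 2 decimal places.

70.73%

Excluding the 1 gap column leaves 41 comparable sites.
The sequences differ at positions 1 (C/G), 2 (A/G), 7 (T/C), 12 (T/A), 15 (G/T), 16 (T/A), 18 (C/T), 19 (C/G), 23 (C/A), 33 (G/T), 34 (C/G), 42 (A/C).
29 of the 41 comparable sites match, so the percent identity is 29/41 × 100 = 70.73%.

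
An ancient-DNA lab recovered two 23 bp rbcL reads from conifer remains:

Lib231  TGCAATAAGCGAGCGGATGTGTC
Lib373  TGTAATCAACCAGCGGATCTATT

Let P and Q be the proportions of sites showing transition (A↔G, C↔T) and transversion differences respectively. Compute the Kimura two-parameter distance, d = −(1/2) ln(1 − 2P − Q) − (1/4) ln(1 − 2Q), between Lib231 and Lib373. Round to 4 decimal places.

0.4009

The sequences differ at positions 3 (C/T, transition), 7 (A/C, transversion), 9 (G/A, transition), 11 (G/C, transversion), 19 (G/C, transversion), 21 (G/A, transition), 23 (C/T, transition).
Of the 7 differences, 4 transitions and 3 transversions over 23 sites: P = 4/23 = 0.173913, Q = 3/23 = 0.130435.
d = −0.5·ln(0.521739) − 0.25·ln(0.739130) = −0.5·(-0.650588) − 0.25·(-0.302281) = 0.4009.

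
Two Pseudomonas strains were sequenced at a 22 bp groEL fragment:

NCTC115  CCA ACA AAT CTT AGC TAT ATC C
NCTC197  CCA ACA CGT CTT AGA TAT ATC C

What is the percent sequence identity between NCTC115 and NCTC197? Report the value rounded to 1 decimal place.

Mismatches occur at site 7 (A/C), site 8 (A/G), site 15 (C/A).
19 of the 22 sites match, so the percent identity is 19/22 × 100 = 86.4%.

86.4%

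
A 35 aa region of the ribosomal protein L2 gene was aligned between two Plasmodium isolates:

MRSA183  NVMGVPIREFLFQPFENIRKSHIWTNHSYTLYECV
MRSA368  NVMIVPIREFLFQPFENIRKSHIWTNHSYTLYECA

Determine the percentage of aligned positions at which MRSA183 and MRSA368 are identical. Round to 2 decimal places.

The sequences differ at positions 4 (G/I), 35 (V/A).
33 of the 35 sites match, so the percent identity is 33/35 × 100 = 94.29%.

94.29%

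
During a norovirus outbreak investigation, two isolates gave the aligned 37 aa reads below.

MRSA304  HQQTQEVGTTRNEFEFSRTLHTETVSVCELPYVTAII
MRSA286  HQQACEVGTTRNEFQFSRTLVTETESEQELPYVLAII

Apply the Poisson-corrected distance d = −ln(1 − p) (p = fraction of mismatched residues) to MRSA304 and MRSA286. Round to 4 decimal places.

0.2436

Differing sites — 4:T/A; 5:Q/C; 15:E/Q; 21:H/V; 25:V/E; 27:V/E; 28:C/Q; 34:T/L.
p = 8/37 = 0.216216.
d = −ln(1 − 0.216216) = −ln(0.783784) = 0.2436.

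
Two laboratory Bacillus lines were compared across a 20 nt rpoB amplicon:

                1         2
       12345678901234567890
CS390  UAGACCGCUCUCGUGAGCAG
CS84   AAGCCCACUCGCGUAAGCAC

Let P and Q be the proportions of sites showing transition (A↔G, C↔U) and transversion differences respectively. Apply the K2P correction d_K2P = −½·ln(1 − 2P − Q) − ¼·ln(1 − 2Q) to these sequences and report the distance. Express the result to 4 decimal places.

0.3831

The sequences differ at positions 1 (U/A, transversion), 4 (A/C, transversion), 7 (G/A, transition), 11 (U/G, transversion), 15 (G/A, transition), 20 (G/C, transversion).
Of the 6 differences, 2 transitions and 4 transversions over 20 sites: P = 2/20 = 0.100000, Q = 4/20 = 0.200000.
d = −0.5·ln(0.600000) − 0.25·ln(0.600000) = −0.5·(-0.510826) − 0.25·(-0.510826) = 0.3831.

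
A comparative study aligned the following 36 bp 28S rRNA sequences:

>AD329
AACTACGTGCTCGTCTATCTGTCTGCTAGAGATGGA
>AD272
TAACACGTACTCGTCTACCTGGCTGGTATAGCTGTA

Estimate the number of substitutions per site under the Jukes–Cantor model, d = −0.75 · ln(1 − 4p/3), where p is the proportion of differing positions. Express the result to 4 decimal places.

Mismatches occur at site 1 (A↔T), site 3 (C↔A), site 4 (T↔C), site 9 (G↔A), site 18 (T↔C), site 22 (T↔G), site 26 (C↔G), site 29 (G↔T), site 32 (A↔C), site 35 (G↔T).
p = 10/36 = 0.277778.
d = −0.75 · ln(1 − (4/3)·0.277778) = −0.75 · ln(0.629629) = −0.75 · (-0.462625) = 0.3470.

0.3470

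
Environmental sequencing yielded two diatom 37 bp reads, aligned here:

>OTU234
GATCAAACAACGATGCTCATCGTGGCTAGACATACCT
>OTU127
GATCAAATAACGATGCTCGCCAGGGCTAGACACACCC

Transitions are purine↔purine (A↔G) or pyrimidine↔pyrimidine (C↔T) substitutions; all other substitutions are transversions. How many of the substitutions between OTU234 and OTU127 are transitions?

6

Mismatches occur at site 8 (C→T, transition), site 19 (A→G, transition), site 20 (T→C, transition), site 22 (G→A, transition), site 23 (T→G, transversion), site 33 (T→C, transition), site 37 (T→C, transition).
Of the 7 differences, 6 transitions and 1 transversion, so the answer is 6.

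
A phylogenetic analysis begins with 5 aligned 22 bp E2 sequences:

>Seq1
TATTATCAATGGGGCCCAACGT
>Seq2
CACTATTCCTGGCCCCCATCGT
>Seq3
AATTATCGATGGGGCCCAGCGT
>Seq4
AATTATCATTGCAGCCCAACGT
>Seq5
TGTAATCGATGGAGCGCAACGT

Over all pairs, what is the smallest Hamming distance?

3

Pairwise Hamming distances:
  Seq1 vs Seq2: 8
  Seq1 vs Seq3: 3
  Seq1 vs Seq4: 4
  Seq1 vs Seq5: 5
  Seq2 vs Seq3: 8
  Seq2 vs Seq4: 9
  Seq2 vs Seq5: 11
  Seq3 vs Seq4: 5
  Seq3 vs Seq5: 6
  Seq4 vs Seq5: 7
The smallest is 3, between Seq1 and Seq3.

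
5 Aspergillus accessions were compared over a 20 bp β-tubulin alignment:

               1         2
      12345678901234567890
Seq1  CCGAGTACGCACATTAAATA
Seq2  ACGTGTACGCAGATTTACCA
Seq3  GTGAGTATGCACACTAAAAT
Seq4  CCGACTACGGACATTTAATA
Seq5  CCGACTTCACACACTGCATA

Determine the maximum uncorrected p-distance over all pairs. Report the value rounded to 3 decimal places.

Pairwise Hamming distances:
  Seq1 vs Seq2: 6
  Seq1 vs Seq3: 6
  Seq1 vs Seq4: 3
  Seq1 vs Seq5: 6
  Seq2 vs Seq3: 10
  Seq2 vs Seq4: 7
  Seq2 vs Seq5: 11
  Seq3 vs Seq4: 9
  Seq3 vs Seq5: 10
  Seq4 vs Seq5: 6
The largest is 11 mismatches, between Seq2 and Seq5; p = 11/20 = 0.550.

0.550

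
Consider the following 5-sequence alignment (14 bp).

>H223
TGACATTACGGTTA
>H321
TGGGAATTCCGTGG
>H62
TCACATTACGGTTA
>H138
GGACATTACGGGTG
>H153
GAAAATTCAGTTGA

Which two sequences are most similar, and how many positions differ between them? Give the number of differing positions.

Pairwise Hamming distances:
  H223 vs H321: 7
  H223 vs H62: 1
  H223 vs H138: 3
  H223 vs H153: 7
  H321 vs H62: 8
  H321 vs H138: 8
  H321 vs H153: 10
  H62 vs H138: 4
  H62 vs H153: 7
  H138 vs H153: 8
The smallest is 1, between H223 and H62.

1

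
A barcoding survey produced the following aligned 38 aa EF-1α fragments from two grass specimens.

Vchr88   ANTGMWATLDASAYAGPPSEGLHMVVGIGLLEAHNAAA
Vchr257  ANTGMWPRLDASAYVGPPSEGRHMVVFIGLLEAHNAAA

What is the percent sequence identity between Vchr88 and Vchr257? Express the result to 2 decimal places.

Differing sites — 7:A/P; 8:T/R; 15:A/V; 22:L/R; 27:G/F.
33 of the 38 sites match, so the percent identity is 33/38 × 100 = 86.84%.

86.84%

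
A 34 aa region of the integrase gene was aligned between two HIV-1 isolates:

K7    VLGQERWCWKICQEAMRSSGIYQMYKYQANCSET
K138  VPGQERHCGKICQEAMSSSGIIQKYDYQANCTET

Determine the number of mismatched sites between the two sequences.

Mismatches occur at site 2 (L→P), site 7 (W→H), site 9 (W→G), site 17 (R→S), site 22 (Y→I), site 24 (M→K), site 26 (K→D), site 32 (S→T).
That gives 8 mismatches out of 34 aligned sites, so the Hamming distance is 8.

8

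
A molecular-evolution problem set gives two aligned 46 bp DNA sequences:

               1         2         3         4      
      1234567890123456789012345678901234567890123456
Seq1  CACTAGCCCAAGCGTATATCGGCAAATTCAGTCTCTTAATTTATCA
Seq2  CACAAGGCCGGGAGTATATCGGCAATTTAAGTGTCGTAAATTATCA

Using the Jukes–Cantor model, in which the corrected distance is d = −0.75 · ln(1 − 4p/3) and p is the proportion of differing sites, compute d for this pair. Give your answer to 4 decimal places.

Mismatches occur at site 4 (T/A), site 7 (C/G), site 10 (A/G), site 11 (A/G), site 13 (C/A), site 26 (A/T), site 29 (C/A), site 33 (C/G), site 36 (T/G), site 40 (T/A).
p = 10/46 = 0.217391.
d = −0.75 · ln(1 − (4/3)·0.217391) = −0.75 · ln(0.710145) = −0.75 · (-0.342286) = 0.2567.

0.2567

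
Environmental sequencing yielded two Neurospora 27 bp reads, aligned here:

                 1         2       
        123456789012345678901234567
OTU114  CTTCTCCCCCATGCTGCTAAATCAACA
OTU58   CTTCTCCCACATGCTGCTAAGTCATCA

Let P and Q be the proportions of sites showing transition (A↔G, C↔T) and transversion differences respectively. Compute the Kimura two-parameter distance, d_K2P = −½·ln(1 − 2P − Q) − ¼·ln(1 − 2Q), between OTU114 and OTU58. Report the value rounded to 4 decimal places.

0.1203

Differing sites — 9:C/A (Tv); 21:A/G (Ti); 25:A/T (Tv).
Of the 3 differences, 1 transition and 2 transversions over 27 sites: P = 1/27 = 0.037037, Q = 2/27 = 0.074074.
d = −0.5·ln(0.851852) − 0.25·ln(0.851852) = −0.5·(-0.160342) − 0.25·(-0.160342) = 0.1203.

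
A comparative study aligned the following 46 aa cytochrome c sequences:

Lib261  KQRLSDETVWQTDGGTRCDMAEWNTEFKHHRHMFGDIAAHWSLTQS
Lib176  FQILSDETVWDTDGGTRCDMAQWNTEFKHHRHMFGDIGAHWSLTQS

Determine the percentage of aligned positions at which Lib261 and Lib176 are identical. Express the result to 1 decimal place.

89.1%

Differing sites — 1:K/F; 3:R/I; 11:Q/D; 22:E/Q; 38:A/G.
41 of the 46 sites match, so the percent identity is 41/46 × 100 = 89.1%.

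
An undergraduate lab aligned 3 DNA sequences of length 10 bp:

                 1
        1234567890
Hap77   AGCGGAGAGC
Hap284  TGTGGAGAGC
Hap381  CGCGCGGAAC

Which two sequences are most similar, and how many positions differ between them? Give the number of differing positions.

2

Pairwise Hamming distances:
  Hap77 vs Hap284: 2
  Hap77 vs Hap381: 4
  Hap284 vs Hap381: 5
The smallest is 2, between Hap77 and Hap284.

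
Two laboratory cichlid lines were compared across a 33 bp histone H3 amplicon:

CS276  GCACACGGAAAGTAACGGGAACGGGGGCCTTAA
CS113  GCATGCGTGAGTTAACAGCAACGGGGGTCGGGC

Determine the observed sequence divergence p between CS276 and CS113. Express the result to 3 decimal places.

0.394

The sequences differ at positions 4 (C/T), 5 (A/G), 8 (G/T), 9 (A/G), 11 (A/G), 12 (G/T), 17 (G/A), 19 (G/C), 28 (C/T), 30 (T/G), 31 (T/G), 32 (A/G), 33 (A/C).
There are 13 differences over 33 sites, so p = 13/33 = 0.394.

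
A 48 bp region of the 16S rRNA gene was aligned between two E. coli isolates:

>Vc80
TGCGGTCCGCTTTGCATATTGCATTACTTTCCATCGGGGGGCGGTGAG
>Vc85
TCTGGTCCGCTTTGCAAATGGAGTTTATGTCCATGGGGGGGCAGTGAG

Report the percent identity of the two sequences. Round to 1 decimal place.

Mismatches occur at site 2 (G/C), site 3 (C/T), site 17 (T/A), site 20 (T/G), site 22 (C/A), site 23 (A/G), site 26 (A/T), site 27 (C/A), site 29 (T/G), site 35 (C/G), site 43 (G/A).
37 of the 48 sites match, so the percent identity is 37/48 × 100 = 77.1%.

77.1%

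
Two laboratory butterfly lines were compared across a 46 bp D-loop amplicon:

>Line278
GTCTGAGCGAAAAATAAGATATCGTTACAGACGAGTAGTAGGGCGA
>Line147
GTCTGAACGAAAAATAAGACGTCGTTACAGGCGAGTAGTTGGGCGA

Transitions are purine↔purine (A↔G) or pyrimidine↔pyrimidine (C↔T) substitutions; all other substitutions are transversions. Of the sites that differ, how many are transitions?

The sequences differ at positions 7 (G/A, transition), 20 (T/C, transition), 21 (A/G, transition), 31 (A/G, transition), 40 (A/T, transversion).
Of the 5 differences, 4 transitions and 1 transversion, so the answer is 4.

4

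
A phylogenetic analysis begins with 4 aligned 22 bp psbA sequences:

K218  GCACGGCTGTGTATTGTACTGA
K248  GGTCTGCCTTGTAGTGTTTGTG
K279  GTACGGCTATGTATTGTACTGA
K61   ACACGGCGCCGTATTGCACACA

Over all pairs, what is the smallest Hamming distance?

2

Pairwise Hamming distances:
  K218 vs K248: 11
  K218 vs K279: 2
  K218 vs K61: 7
  K248 vs K279: 11
  K248 vs K61: 14
  K279 vs K61: 8
The smallest is 2, between K218 and K279.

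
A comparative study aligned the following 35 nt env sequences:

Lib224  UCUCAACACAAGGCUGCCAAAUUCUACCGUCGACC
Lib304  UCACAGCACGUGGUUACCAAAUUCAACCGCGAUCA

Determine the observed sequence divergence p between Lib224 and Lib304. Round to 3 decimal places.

0.343

Differing sites — 3:U/A; 6:A/G; 10:A/G; 11:A/U; 14:C/U; 16:G/A; 25:U/A; 30:U/C; 31:C/G; 32:G/A; 33:A/U; 35:C/A.
There are 12 differences over 35 sites, so p = 12/35 = 0.343.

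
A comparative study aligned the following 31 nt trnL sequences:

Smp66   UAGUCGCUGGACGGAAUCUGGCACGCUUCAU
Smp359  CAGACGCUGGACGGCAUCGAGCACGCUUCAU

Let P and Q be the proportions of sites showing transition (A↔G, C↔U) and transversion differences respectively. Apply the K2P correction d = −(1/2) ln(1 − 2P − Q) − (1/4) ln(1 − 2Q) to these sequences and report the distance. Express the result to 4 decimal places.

0.1817

The sequences differ at positions 1 (U/C, transition), 4 (U/A, transversion), 15 (A/C, transversion), 19 (U/G, transversion), 20 (G/A, transition).
Of the 5 differences, 2 transitions and 3 transversions over 31 sites: P = 2/31 = 0.064516, Q = 3/31 = 0.096774.
d = −0.5·ln(0.774194) − 0.25·ln(0.806452) = −0.5·(-0.255933) − 0.25·(-0.215111) = 0.1817.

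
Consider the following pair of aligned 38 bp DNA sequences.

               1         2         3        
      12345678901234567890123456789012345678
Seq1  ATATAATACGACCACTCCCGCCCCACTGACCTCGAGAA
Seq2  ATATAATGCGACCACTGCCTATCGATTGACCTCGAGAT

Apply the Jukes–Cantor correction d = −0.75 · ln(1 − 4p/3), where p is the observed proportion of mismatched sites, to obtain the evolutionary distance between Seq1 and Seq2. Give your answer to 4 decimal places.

Differing sites — 8:A/G; 17:C/G; 20:G/T; 21:C/A; 22:C/T; 24:C/G; 26:C/T; 38:A/T.
p = 8/38 = 0.210526.
d = −0.75 · ln(1 − (4/3)·0.210526) = −0.75 · ln(0.719299) = −0.75 · (-0.329478) = 0.2471.

0.2471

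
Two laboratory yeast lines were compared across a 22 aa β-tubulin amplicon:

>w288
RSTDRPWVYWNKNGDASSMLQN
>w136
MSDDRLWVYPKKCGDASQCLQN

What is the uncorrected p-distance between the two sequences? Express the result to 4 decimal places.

The sequences differ at positions 1 (R/M), 3 (T/D), 6 (P/L), 10 (W/P), 11 (N/K), 13 (N/C), 18 (S/Q), 19 (M/C).
There are 8 differences over 22 sites, so p = 8/22 = 0.3636.

0.3636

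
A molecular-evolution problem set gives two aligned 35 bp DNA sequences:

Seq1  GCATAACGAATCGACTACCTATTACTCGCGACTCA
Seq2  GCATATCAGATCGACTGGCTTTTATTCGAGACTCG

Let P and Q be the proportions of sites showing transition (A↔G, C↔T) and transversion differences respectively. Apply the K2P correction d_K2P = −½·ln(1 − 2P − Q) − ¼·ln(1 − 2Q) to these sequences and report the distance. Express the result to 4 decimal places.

0.3203

Differing sites — 6:A/T (Tv); 8:G/A (Ti); 9:A/G (Ti); 17:A/G (Ti); 18:C/G (Tv); 21:A/T (Tv); 25:C/T (Ti); 29:C/A (Tv); 35:A/G (Ti).
Of the 9 differences, 5 transitions and 4 transversions over 35 sites: P = 5/35 = 0.142857, Q = 4/35 = 0.114286.
d = −0.5·ln(0.600000) − 0.25·ln(0.771428) = −0.5·(-0.510826) − 0.25·(-0.259512) = 0.3203.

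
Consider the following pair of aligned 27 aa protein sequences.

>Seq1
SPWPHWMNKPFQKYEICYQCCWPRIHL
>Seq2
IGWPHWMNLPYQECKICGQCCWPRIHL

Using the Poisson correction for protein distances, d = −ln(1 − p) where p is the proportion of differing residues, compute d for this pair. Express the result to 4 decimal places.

0.3514

Differing sites — 1:S/I; 2:P/G; 9:K/L; 11:F/Y; 13:K/E; 14:Y/C; 15:E/K; 18:Y/G.
p = 8/27 = 0.296296.
d = −ln(1 − 0.296296) = −ln(0.703704) = 0.3514.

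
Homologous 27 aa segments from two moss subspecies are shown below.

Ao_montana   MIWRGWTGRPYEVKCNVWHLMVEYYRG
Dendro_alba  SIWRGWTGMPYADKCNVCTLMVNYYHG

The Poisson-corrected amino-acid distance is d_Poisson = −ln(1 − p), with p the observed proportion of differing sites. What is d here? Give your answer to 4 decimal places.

Mismatches occur at site 1 (M↔S), site 9 (R↔M), site 12 (E↔A), site 13 (V↔D), site 18 (W↔C), site 19 (H↔T), site 23 (E↔N), site 26 (R↔H).
p = 8/27 = 0.296296.
d = −ln(1 − 0.296296) = −ln(0.703704) = 0.3514.

0.3514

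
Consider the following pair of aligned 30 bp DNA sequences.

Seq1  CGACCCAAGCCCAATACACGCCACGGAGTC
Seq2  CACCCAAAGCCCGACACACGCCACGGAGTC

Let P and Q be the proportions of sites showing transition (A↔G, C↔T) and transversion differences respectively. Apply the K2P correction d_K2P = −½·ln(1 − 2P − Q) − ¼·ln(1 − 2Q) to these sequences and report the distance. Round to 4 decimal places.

Mismatches occur at site 2 (G↔A, transition), site 3 (A↔C, transversion), site 6 (C↔A, transversion), site 13 (A↔G, transition), site 15 (T↔C, transition).
Of the 5 differences, 3 transitions and 2 transversions over 30 sites: P = 3/30 = 0.100000, Q = 2/30 = 0.066667.
d = −0.5·ln(0.733333) − 0.25·ln(0.866666) = −0.5·(-0.310155) − 0.25·(-0.143102) = 0.1909.

0.1909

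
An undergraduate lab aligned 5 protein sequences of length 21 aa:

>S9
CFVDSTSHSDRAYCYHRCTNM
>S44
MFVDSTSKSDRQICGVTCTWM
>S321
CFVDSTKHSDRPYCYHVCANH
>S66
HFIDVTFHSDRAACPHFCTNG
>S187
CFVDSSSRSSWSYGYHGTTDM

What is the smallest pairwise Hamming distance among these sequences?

5

Pairwise Hamming distances:
  S9 vs S44: 8
  S9 vs S321: 5
  S9 vs S66: 8
  S9 vs S187: 9
  S44 vs S321: 11
  S44 vs S66: 12
  S44 vs S187: 13
  S321 vs S66: 10
  S321 vs S187: 12
  S66 vs S187: 16
The smallest is 5, between S9 and S321.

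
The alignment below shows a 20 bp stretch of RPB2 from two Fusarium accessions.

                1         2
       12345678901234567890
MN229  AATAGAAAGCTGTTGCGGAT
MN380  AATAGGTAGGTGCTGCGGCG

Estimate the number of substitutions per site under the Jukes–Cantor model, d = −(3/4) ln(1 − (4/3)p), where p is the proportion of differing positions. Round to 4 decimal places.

Mismatches occur at site 6 (A/G), site 7 (A/T), site 10 (C/G), site 13 (T/C), site 19 (A/C), site 20 (T/G).
p = 6/20 = 0.300000.
d = −0.75 · ln(1 − (4/3)·0.300000) = −0.75 · ln(0.600000) = −0.75 · (-0.510826) = 0.3831.

0.3831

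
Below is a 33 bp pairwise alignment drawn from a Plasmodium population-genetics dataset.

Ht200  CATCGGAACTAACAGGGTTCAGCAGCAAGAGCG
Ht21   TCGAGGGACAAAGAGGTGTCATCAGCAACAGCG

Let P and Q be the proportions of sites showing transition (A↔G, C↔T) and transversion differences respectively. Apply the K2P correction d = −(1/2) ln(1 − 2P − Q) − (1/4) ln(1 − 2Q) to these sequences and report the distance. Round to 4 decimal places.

Differing sites — 1:C/T (Ti); 2:A/C (Tv); 3:T/G (Tv); 4:C/A (Tv); 7:A/G (Ti); 10:T/A (Tv); 13:C/G (Tv); 17:G/T (Tv); 18:T/G (Tv); 22:G/T (Tv); 29:G/C (Tv).
Of the 11 differences, 2 transitions and 9 transversions over 33 sites: P = 2/33 = 0.060606, Q = 9/33 = 0.272727.
d = −0.5·ln(0.606061) − 0.25·ln(0.454546) = −0.5·(-0.500775) − 0.25·(-0.788456) = 0.4475.

0.4475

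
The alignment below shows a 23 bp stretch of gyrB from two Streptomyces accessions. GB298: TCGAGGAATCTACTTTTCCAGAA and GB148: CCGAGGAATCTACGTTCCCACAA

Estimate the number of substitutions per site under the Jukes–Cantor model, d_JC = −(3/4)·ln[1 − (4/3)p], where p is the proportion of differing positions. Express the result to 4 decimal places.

The sequences differ at positions 1 (T/C), 14 (T/G), 17 (T/C), 21 (G/C).
p = 4/23 = 0.173913.
d = −0.75 · ln(1 − (4/3)·0.173913) = −0.75 · ln(0.768116) = −0.75 · (-0.263815) = 0.1979.

0.1979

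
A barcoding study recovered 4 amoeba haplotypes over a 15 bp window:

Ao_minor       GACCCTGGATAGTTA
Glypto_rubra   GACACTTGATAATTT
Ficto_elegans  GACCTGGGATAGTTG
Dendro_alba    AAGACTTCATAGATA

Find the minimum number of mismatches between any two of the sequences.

Pairwise Hamming distances:
  Ao_minor vs Glypto_rubra: 4
  Ao_minor vs Ficto_elegans: 3
  Ao_minor vs Dendro_alba: 6
  Glypto_rubra vs Ficto_elegans: 6
  Glypto_rubra vs Dendro_alba: 6
  Ficto_elegans vs Dendro_alba: 9
The smallest is 3, between Ao_minor and Ficto_elegans.

3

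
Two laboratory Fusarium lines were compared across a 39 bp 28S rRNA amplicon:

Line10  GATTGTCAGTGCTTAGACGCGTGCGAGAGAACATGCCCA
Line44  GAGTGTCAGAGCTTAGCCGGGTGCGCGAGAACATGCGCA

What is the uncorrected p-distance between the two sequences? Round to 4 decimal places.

The sequences differ at positions 3 (T/G), 10 (T/A), 17 (A/C), 20 (C/G), 26 (A/C), 37 (C/G).
There are 6 differences over 39 sites, so p = 6/39 = 0.1538.

0.1538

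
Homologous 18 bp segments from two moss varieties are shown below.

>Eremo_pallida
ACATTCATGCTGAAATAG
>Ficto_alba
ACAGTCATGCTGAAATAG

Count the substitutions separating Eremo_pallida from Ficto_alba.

A single mismatch occurs at site 4 (T↔G).
That gives 1 mismatch out of 18 aligned sites, so the Hamming distance is 1.

1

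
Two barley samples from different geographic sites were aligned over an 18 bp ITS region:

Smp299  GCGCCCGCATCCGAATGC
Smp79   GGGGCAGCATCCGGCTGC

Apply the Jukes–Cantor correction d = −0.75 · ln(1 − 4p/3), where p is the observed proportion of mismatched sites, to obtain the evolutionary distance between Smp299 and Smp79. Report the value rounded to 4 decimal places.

The sequences differ at positions 2 (C/G), 4 (C/G), 6 (C/A), 14 (A/G), 15 (A/C).
p = 5/18 = 0.277778.
d = −0.75 · ln(1 − (4/3)·0.277778) = −0.75 · ln(0.629629) = −0.75 · (-0.462625) = 0.3470.

0.3470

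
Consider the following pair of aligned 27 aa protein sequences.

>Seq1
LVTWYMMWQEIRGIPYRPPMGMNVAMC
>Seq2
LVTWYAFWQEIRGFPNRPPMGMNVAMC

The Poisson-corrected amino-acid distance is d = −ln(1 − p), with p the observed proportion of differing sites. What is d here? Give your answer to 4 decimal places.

Differing sites — 6:M/A; 7:M/F; 14:I/F; 16:Y/N.
p = 4/27 = 0.148148.
d = −ln(1 − 0.148148) = −ln(0.851852) = 0.1603.

0.1603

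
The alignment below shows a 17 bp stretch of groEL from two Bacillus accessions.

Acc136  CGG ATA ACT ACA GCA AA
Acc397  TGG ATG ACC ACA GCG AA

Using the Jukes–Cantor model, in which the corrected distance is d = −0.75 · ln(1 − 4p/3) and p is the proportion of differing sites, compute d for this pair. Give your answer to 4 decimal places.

Differing sites — 1:C/T; 6:A/G; 9:T/C; 15:A/G.
p = 4/17 = 0.235294.
d = −0.75 · ln(1 − (4/3)·0.235294) = −0.75 · ln(0.686275) = −0.75 · (-0.376477) = 0.2824.

0.2824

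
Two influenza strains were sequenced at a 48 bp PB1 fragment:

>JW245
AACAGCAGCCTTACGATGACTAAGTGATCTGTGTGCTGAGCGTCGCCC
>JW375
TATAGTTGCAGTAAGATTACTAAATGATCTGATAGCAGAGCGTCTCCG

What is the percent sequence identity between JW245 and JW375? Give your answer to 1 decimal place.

68.8%

Mismatches occur at site 1 (A/T), site 3 (C/T), site 6 (C/T), site 7 (A/T), site 10 (C/A), site 11 (T/G), site 14 (C/A), site 18 (G/T), site 24 (G/A), site 32 (T/A), site 33 (G/T), site 34 (T/A), site 37 (T/A), site 45 (G/T), site 48 (C/G).
33 of the 48 sites match, so the percent identity is 33/48 × 100 = 68.8%.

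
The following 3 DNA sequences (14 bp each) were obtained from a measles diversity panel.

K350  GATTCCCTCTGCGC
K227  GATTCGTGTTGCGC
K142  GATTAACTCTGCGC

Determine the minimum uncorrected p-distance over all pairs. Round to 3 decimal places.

0.143

Pairwise Hamming distances:
  K350 vs K227: 4
  K350 vs K142: 2
  K227 vs K142: 5
The smallest is 2 mismatches, between K350 and K142; p = 2/14 = 0.143.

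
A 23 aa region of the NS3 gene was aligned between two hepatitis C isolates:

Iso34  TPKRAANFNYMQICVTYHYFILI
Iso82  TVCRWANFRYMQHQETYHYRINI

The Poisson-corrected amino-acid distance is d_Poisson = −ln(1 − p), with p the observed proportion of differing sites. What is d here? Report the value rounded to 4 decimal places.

The sequences differ at positions 2 (P/V), 3 (K/C), 5 (A/W), 9 (N/R), 13 (I/H), 14 (C/Q), 15 (V/E), 20 (F/R), 22 (L/N).
p = 9/23 = 0.391304.
d = −ln(1 − 0.391304) = −ln(0.608696) = 0.4964.

0.4964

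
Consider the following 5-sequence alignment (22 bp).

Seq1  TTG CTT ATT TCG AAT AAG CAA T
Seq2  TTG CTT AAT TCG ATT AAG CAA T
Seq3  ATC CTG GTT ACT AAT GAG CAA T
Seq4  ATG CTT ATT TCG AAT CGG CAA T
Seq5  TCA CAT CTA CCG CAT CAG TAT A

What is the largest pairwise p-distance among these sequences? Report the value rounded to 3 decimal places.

0.636

Pairwise Hamming distances:
  Seq1 vs Seq2: 2
  Seq1 vs Seq3: 7
  Seq1 vs Seq4: 3
  Seq1 vs Seq5: 11
  Seq2 vs Seq3: 9
  Seq2 vs Seq4: 5
  Seq2 vs Seq5: 13
  Seq3 vs Seq4: 7
  Seq3 vs Seq5: 14
  Seq4 vs Seq5: 12
The largest is 14 mismatches, between Seq3 and Seq5; p = 14/22 = 0.636.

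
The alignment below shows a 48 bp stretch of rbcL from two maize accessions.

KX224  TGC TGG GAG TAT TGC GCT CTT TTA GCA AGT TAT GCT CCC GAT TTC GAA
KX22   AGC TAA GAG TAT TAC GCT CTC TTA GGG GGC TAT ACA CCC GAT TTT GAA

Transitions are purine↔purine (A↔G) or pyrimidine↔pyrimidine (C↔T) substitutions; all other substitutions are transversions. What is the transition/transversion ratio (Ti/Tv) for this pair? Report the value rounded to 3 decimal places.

Differing sites — 1:T/A (Tv); 5:G/A (Ti); 6:G/A (Ti); 14:G/A (Ti); 21:T/C (Ti); 26:C/G (Tv); 27:A/G (Ti); 28:A/G (Ti); 30:T/C (Ti); 34:G/A (Ti); 36:T/A (Tv); 45:C/T (Ti).
Of the 12 differences, 9 transitions and 3 transversions, so Ti/Tv = 9/3 = 3.000.

3.000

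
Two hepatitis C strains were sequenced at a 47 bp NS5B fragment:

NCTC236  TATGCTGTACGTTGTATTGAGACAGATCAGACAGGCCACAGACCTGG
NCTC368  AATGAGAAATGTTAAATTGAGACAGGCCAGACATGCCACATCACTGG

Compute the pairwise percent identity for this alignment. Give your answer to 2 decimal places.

70.21%

Mismatches occur at site 1 (T/A), site 5 (C/A), site 6 (T/G), site 7 (G/A), site 8 (T/A), site 10 (C/T), site 14 (G/A), site 15 (T/A), site 26 (A/G), site 27 (T/C), site 34 (G/T), site 41 (G/T), site 42 (A/C), site 43 (C/A).
33 of the 47 sites match, so the percent identity is 33/47 × 100 = 70.21%.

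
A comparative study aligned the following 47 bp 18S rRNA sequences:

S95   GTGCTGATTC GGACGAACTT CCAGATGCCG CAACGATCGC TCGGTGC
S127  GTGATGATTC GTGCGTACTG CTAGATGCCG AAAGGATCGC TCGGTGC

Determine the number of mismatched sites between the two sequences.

The sequences differ at positions 4 (C/A), 12 (G/T), 13 (A/G), 16 (A/T), 20 (T/G), 22 (C/T), 31 (C/A), 34 (C/G).
That gives 8 mismatches out of 47 aligned sites, so the Hamming distance is 8.

8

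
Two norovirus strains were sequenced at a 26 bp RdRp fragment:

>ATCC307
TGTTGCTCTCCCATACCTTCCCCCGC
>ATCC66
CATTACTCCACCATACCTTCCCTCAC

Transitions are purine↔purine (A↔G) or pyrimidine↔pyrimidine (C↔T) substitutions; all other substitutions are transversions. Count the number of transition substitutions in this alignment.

6

Mismatches occur at site 1 (T→C, transition), site 2 (G→A, transition), site 5 (G→A, transition), site 9 (T→C, transition), site 10 (C→A, transversion), site 23 (C→T, transition), site 25 (G→A, transition).
Of the 7 differences, 6 transitions and 1 transversion, so the answer is 6.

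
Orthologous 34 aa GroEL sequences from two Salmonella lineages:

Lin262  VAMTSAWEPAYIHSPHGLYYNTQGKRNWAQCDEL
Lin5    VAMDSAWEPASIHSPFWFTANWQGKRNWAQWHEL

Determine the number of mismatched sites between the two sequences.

Differing sites — 4:T/D; 11:Y/S; 16:H/F; 17:G/W; 18:L/F; 19:Y/T; 20:Y/A; 22:T/W; 31:C/W; 32:D/H.
That gives 10 mismatches out of 34 aligned sites, so the Hamming distance is 10.

10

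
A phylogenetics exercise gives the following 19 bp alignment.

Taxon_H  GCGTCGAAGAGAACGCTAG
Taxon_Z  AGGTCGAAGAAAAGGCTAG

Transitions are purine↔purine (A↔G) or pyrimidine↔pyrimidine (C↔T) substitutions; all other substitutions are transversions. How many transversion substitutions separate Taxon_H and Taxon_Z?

2

Mismatches occur at site 1 (G↔A, transition), site 2 (C↔G, transversion), site 11 (G↔A, transition), site 14 (C↔G, transversion).
Of the 4 differences, 2 transitions and 2 transversions, so the answer is 2.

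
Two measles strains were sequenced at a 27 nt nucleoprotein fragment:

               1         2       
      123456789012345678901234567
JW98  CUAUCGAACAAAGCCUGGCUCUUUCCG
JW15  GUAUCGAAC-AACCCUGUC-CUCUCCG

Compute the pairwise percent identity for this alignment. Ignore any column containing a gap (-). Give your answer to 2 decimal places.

84.00%

Excluding the 2 gap columns leaves 25 comparable sites.
Mismatches occur at site 1 (C→G), site 13 (G→C), site 18 (G→U), site 23 (U→C).
21 of the 25 comparable sites match, so the percent identity is 21/25 × 100 = 84.00%.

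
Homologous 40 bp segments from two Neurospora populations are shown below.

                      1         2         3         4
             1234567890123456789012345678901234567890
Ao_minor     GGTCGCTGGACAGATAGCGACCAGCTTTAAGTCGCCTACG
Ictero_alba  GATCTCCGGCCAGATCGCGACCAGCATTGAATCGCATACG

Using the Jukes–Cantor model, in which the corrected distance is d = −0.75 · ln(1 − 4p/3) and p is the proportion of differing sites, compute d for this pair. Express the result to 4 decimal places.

0.2675

Mismatches occur at site 2 (G↔A), site 5 (G↔T), site 7 (T↔C), site 10 (A↔C), site 16 (A↔C), site 26 (T↔A), site 29 (A↔G), site 31 (G↔A), site 36 (C↔A).
p = 9/40 = 0.225000.
d = −0.75 · ln(1 − (4/3)·0.225000) = −0.75 · ln(0.700000) = −0.75 · (-0.356675) = 0.2675.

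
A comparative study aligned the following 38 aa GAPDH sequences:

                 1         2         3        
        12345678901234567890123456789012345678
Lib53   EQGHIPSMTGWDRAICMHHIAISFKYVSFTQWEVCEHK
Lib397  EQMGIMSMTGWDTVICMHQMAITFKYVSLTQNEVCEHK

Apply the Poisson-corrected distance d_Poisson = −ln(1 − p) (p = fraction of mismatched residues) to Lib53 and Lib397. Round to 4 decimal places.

Mismatches occur at site 3 (G/M), site 4 (H/G), site 6 (P/M), site 13 (R/T), site 14 (A/V), site 19 (H/Q), site 20 (I/M), site 23 (S/T), site 29 (F/L), site 32 (W/N).
p = 10/38 = 0.263158.
d = −ln(1 − 0.263158) = −ln(0.736842) = 0.3054.

0.3054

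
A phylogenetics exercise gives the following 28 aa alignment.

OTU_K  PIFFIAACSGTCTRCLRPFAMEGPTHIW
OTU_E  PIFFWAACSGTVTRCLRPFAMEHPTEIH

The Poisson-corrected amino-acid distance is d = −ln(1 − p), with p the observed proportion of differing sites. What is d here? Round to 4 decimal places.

0.1967

The sequences differ at positions 5 (I/W), 12 (C/V), 23 (G/H), 26 (H/E), 28 (W/H).
p = 5/28 = 0.178571.
d = −ln(1 − 0.178571) = −ln(0.821429) = 0.1967.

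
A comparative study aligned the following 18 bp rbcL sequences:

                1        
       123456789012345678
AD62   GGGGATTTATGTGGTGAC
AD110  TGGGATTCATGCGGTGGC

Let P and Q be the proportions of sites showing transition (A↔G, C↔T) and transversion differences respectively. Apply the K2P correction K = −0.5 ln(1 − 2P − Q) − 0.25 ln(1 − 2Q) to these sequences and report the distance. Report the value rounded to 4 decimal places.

Mismatches occur at site 1 (G↔T, transversion), site 8 (T↔C, transition), site 12 (T↔C, transition), site 17 (A↔G, transition).
Of the 4 differences, 3 transitions and 1 transversion over 18 sites: P = 3/18 = 0.166667, Q = 1/18 = 0.055556.
d = −0.5·ln(0.611110) − 0.25·ln(0.888888) = −0.5·(-0.492478) − 0.25·(-0.117784) = 0.2757.

0.2757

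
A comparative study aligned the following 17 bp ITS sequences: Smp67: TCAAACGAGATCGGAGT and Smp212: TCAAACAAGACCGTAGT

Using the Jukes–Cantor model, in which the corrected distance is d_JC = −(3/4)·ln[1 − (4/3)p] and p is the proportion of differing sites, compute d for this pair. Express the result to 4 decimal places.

Mismatches occur at site 7 (G↔A), site 11 (T↔C), site 14 (G↔T).
p = 3/17 = 0.176471.
d = −0.75 · ln(1 − (4/3)·0.176471) = −0.75 · ln(0.764705) = −0.75 · (-0.268265) = 0.2012.

0.2012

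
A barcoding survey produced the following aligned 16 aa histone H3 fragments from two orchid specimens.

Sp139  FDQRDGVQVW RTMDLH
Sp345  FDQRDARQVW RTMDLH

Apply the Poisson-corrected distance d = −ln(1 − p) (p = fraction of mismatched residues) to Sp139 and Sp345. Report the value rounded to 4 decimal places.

0.1335

Mismatches occur at site 6 (G↔A), site 7 (V↔R).
p = 2/16 = 0.125000.
d = −ln(1 − 0.125000) = −ln(0.875000) = 0.1335.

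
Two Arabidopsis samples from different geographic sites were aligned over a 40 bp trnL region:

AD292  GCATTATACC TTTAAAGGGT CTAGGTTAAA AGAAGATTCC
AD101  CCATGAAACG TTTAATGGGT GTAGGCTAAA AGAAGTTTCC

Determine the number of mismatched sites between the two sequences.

Differing sites — 1:G/C; 5:T/G; 7:T/A; 10:C/G; 16:A/T; 21:C/G; 26:T/C; 36:A/T.
That gives 8 mismatches out of 40 aligned sites, so the Hamming distance is 8.

8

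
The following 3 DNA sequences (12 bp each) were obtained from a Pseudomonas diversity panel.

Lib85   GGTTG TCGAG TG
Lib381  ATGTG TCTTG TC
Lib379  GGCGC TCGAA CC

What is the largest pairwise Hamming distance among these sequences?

9

Pairwise Hamming distances:
  Lib85 vs Lib381: 6
  Lib85 vs Lib379: 6
  Lib381 vs Lib379: 9
The largest is 9, between Lib381 and Lib379.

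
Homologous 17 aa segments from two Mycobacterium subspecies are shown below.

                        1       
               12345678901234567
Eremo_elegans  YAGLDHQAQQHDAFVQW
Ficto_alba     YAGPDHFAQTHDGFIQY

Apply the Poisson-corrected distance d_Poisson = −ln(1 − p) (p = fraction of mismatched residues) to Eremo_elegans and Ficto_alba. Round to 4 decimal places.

0.4353

Mismatches occur at site 4 (L→P), site 7 (Q→F), site 10 (Q→T), site 13 (A→G), site 15 (V→I), site 17 (W→Y).
p = 6/17 = 0.352941.
d = −ln(1 − 0.352941) = −ln(0.647059) = 0.4353.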